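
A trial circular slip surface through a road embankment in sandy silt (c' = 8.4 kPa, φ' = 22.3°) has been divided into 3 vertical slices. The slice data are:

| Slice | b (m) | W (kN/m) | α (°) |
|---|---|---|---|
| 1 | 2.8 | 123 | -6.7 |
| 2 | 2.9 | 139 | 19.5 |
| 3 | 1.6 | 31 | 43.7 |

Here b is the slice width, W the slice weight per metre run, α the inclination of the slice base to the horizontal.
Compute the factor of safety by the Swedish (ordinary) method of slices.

FS = 3.39

Ordinary method of slices: FS = Σ[c'·Δl_i + (W_i cosα_i)·tanφ'] / Σ W_i sinα_i, with Δl_i = b_i / cosα_i.
Slice 1: Δl = 2.8/cos(-6.7°) = 2.819 m; N'_1 = 123·cos(-6.7°) = 122.2; c'Δl = 23.68; W sinα = -14.4
Slice 2: Δl = 2.9/cos19.5° = 3.076 m; N'_2 = 139·cos19.5° = 131.0; c'Δl = 25.84; W sinα = 46.4
Slice 3: Δl = 1.6/cos43.7° = 2.213 m; N'_3 = 31·cos43.7° = 22.4; c'Δl = 18.59; W sinα = 21.4
Σc'Δl = 68.1 kN/m; ΣN' = 275.6 kN/m; ΣW sinα = 53.5 kN/m
Resisting = 68.1 + 275.6·tan22.3° = 68.1 + 113.0 = 181.1 kN/m
FS = 181.1 / 53.5 = 3.388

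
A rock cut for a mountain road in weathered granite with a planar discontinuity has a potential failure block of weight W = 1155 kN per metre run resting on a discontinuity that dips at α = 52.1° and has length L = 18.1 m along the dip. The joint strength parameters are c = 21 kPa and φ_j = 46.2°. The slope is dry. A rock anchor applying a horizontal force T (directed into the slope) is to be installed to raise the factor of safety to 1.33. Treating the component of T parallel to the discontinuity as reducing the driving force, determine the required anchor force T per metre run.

T = 56 kN/m

Resolving forces along and normal to the sliding plane, with the horizontal anchor force T adding T·sinα to the effective normal force and T·cosα acting up the plane against the driving force:
FS = [cL + (W cosα + T sinα) tanφ_j] / [W sinα − T cosα]
Without the anchor: N' = 709.5 kN/m, driving T_d = 911.4 kN/m, resisting R = 21·18.1 + 709.5·tan46.2° = 1120.0 kN/m, FS = 1.23.
Setting FS = 1.33 and solving for T:
1.33·(911.4 − T cos52.1°) = 1120.0 + T sin52.1°·tan46.2°
T·(sin52.1°·tan46.2° + 1.33·cos52.1°) = 1.33·911.4 − 1120.0
T·(0.7891·1.0428 + 1.33·0.6143) = 1212.2 − 1120.0 = 92.2
T·1.6398 = 92.2
T = 56.2 kN/m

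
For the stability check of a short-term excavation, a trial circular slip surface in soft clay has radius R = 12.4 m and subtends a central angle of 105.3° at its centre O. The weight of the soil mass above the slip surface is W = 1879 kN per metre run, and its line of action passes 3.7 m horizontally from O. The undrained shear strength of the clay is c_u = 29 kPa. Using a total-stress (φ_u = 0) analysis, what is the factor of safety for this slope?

Taking moments about the centre O, the resisting moment is provided by the undrained shear strength acting along the arc:
Arc length L_a = R·θ = 12.4·(105.3°·π/180) = 12.4·1.8378 = 22.79 m
M_R = c_u·L_a·R = 29·22.79·12.4 = 8195.0 kN·m/m
M_D = W·d = 1879·3.7 = 6952.3 kN·m/m
FS = M_R / M_D = 8195.0 / 6952.3 = 1.179

FS = 1.18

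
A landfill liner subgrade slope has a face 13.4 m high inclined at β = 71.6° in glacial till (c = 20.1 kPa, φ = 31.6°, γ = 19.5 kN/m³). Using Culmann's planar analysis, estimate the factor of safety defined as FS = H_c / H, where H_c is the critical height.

FS = 1.06

H_c = (4c/γ) · sinβ cosφ / [1 − cos(β − φ)]
    = (4·20.1/19.5) · sin71.6°·cos31.6° / [1 − cos40.0°]
    = 4.123 · 0.8082 / 0.2340 = 14.24 m
FS = H_c / H = 14.24 / 13.4 = 1.063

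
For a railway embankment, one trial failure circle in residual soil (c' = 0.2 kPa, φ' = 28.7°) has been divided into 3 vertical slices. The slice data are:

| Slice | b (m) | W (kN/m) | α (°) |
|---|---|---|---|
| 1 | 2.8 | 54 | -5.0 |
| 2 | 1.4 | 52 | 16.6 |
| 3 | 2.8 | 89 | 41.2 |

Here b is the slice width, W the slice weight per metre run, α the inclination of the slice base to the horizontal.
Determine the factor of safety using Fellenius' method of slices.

Ordinary method of slices: FS = Σ[c'·Δl_i + (W_i cosα_i)·tanφ'] / Σ W_i sinα_i, with Δl_i = b_i / cosα_i.
Slice 1: Δl = 2.8/cos(-5.0°) = 2.811 m; N'_1 = 54·cos(-5.0°) = 53.8; c'Δl = 0.56; W sinα = -4.7
Slice 2: Δl = 1.4/cos16.6° = 1.461 m; N'_2 = 52·cos16.6° = 49.8; c'Δl = 0.29; W sinα = 14.9
Slice 3: Δl = 2.8/cos41.2° = 3.721 m; N'_3 = 89·cos41.2° = 67.0; c'Δl = 0.74; W sinα = 58.6
Σc'Δl = 1.6 kN/m; ΣN' = 170.6 kN/m; ΣW sinα = 68.8 kN/m
Resisting = 1.6 + 170.6·tan28.7° = 1.6 + 93.4 = 95.0 kN/m
FS = 95.0 / 68.8 = 1.381

FS = 1.38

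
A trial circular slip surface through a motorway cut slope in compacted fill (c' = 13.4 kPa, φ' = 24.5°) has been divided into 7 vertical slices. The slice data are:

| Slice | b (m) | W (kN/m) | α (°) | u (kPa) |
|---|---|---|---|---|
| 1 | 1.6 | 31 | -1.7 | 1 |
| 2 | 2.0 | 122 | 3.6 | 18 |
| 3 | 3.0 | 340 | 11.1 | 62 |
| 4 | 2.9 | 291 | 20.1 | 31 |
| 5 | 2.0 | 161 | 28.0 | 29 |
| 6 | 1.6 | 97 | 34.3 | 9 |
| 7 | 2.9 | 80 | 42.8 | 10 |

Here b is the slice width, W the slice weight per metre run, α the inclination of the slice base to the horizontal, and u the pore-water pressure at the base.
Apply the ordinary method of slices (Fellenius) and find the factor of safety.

Ordinary method of slices: FS = Σ[c'·Δl_i + (W_i cosα_i − u_i·Δl_i)·tanφ'] / Σ W_i sinα_i, with Δl_i = b_i / cosα_i.
Slice 1: Δl = 1.6/cos(-1.7°) = 1.601 m; N'_1 = 31·cos(-1.7°) − 1·1.601 = 29.4; c'Δl = 21.45; W sinα = -0.9
Slice 2: Δl = 2.0/cos3.6° = 2.004 m; N'_2 = 122·cos3.6° − 18·2.004 = 85.7; c'Δl = 26.85; W sinα = 7.7
Slice 3: Δl = 3.0/cos11.1° = 3.057 m; N'_3 = 340·cos11.1° − 62·3.057 = 144.1; c'Δl = 40.97; W sinα = 65.5
Slice 4: Δl = 2.9/cos20.1° = 3.088 m; N'_4 = 291·cos20.1° − 31·3.088 = 177.5; c'Δl = 41.38; W sinα = 100.0
Slice 5: Δl = 2.0/cos28.0° = 2.265 m; N'_5 = 161·cos28.0° − 29·2.265 = 76.5; c'Δl = 30.35; W sinα = 75.6
Slice 6: Δl = 1.6/cos34.3° = 1.937 m; N'_6 = 97·cos34.3° − 9·1.937 = 62.7; c'Δl = 25.95; W sinα = 54.7
Slice 7: Δl = 2.9/cos42.8° = 3.952 m; N'_7 = 80·cos42.8° − 10·3.952 = 19.2; c'Δl = 52.96; W sinα = 54.4
Σc'Δl = 239.9 kN/m; ΣN' = 595.1 kN/m; ΣW sinα = 356.8 kN/m
Resisting = 239.9 + 595.1·tan24.5° = 239.9 + 271.2 = 511.1 kN/m
FS = 511.1 / 356.8 = 1.432

FS = 1.43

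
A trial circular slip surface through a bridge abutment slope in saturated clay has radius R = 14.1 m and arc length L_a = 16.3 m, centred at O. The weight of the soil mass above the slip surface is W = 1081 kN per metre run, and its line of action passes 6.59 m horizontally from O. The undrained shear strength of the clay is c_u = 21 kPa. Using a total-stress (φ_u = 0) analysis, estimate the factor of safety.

Taking moments about the centre O, the resisting moment is provided by the undrained shear strength acting along the arc:
M_R = c_u·L_a·R = 21·16.30·14.1 = 4826.4 kN·m/m
M_D = W·d = 1081·6.59 = 7123.8 kN·m/m
FS = M_R / M_D = 4826.4 / 7123.8 = 0.678

FS = 0.68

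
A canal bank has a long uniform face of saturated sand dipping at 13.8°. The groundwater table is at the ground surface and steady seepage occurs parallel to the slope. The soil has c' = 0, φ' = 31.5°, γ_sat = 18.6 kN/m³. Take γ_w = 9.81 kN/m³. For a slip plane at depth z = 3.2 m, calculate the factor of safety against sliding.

FS = 1.18

With seepage parallel to the slope and the water table at the surface, the effective normal stress on the slip plane uses the buoyant unit weight γ' = γ_sat − γ_w while the driving shear stress uses γ_sat:
FS = [c' + γ' z cos²β tanφ'] / [γ_sat z sinβ cosβ]
(For c' = 0 this reduces to FS = (γ'/γ_sat)·tanφ'/tanβ.)
γ' = 18.6 − 9.81 = 8.79 kN/m³
Numerator = 0.0 + 8.79·3.2·cos²13.8°·tan31.5° = 0.0 + 8.79·3.2·0.9431·0.6128 = 16.256 kPa
Denominator = 18.6·3.2·sin13.8°·cos13.8° = 18.6·3.2·0.2385·0.9711 = 13.788 kPa
FS = 16.256 / 13.788 = 1.179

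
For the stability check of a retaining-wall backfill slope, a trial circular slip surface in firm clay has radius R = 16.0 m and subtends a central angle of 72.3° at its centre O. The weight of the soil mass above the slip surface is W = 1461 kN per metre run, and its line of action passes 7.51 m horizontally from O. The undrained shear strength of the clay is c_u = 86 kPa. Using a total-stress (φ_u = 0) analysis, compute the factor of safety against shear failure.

FS = 2.53

Taking moments about the centre O, the resisting moment is provided by the undrained shear strength acting along the arc:
Arc length L_a = R·θ = 16.0·(72.3°·π/180) = 16.0·1.2619 = 20.19 m
M_R = c_u·L_a·R = 86·20.19·16.0 = 27781.4 kN·m/m
M_D = W·d = 1461·7.51 = 10972.1 kN·m/m
FS = M_R / M_D = 27781.4 / 10972.1 = 2.532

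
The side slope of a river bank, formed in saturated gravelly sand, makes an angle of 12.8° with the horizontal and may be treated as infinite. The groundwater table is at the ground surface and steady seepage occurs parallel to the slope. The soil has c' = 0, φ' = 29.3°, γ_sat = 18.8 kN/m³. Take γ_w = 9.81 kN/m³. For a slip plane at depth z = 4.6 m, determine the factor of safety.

FS = 1.18

With seepage parallel to the slope and the water table at the surface, the effective normal stress on the slip plane uses the buoyant unit weight γ' = γ_sat − γ_w while the driving shear stress uses γ_sat:
FS = [c' + γ' z cos²β tanφ'] / [γ_sat z sinβ cosβ]
(For c' = 0 this reduces to FS = (γ'/γ_sat)·tanφ'/tanβ.)
γ' = 18.8 − 9.81 = 8.99 kN/m³
Numerator = 0.0 + 8.99·4.6·cos²12.8°·tan29.3° = 0.0 + 8.99·4.6·0.9509·0.5612 = 22.068 kPa
Denominator = 18.8·4.6·sin12.8°·cos12.8° = 18.8·4.6·0.2215·0.9751 = 18.683 kPa
FS = 22.068 / 18.683 = 1.181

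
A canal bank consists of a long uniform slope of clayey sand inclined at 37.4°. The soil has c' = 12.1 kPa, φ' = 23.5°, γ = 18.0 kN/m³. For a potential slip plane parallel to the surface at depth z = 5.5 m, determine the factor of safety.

For an infinite slope with a slip plane parallel to the surface (no pore pressure): FS = [c' + γz cos²β tanφ'] / [γz sinβ cosβ].
γz = 18.0·5.5 = 99.00 kN/m²
Numerator = 12.1 + 99.00·cos²37.4°·tan23.5° = 12.1 + 99.00·0.6311·0.4348 = 39.266 kPa
Denominator = 99.00·sin37.4°·cos37.4° = 99.00·0.6074·0.7944 = 47.768 kPa
FS = 39.266 / 47.768 = 0.822

FS = 0.82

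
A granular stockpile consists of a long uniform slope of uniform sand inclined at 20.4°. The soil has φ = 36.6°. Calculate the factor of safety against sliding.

FS = 2.00

For a dry cohesionless infinite slope the factor of safety is FS = tanφ / tanβ.
FS = tan36.6° / tan20.4° = 0.7427 / 0.3719 = 1.997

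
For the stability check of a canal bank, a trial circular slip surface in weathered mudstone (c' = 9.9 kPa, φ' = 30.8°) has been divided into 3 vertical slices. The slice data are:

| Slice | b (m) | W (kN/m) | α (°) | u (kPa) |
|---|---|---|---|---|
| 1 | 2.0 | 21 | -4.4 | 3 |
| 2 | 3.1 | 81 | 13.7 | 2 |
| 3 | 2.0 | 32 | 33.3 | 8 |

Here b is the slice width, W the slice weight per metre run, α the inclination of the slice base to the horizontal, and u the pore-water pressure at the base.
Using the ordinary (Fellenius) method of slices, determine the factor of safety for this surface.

Ordinary method of slices: FS = Σ[c'·Δl_i + (W_i cosα_i − u_i·Δl_i)·tanφ'] / Σ W_i sinα_i, with Δl_i = b_i / cosα_i.
Slice 1: Δl = 2.0/cos(-4.4°) = 2.006 m; N'_1 = 21·cos(-4.4°) − 3·2.006 = 14.9; c'Δl = 19.86; W sinα = -1.6
Slice 2: Δl = 3.1/cos13.7° = 3.191 m; N'_2 = 81·cos13.7° − 2·3.191 = 72.3; c'Δl = 31.59; W sinα = 19.2
Slice 3: Δl = 2.0/cos33.3° = 2.393 m; N'_3 = 32·cos33.3° − 8·2.393 = 7.6; c'Δl = 23.69; W sinα = 17.6
Σc'Δl = 75.1 kN/m; ΣN' = 94.8 kN/m; ΣW sinα = 35.1 kN/m
Resisting = 75.1 + 94.8·tan30.8° = 75.1 + 56.5 = 131.7 kN/m
FS = 131.7 / 35.1 = 3.747

FS = 3.75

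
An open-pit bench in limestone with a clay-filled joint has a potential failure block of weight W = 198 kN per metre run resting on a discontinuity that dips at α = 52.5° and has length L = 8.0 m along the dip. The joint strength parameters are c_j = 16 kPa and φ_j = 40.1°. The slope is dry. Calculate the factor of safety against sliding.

Resolving the block weight along and normal to the plane and applying the Mohr–Coulomb strength on the joint:
N' = W cosα = 198·cos52.5° = 120.5 kN/m
Driving force T = W sinα = 198·sin52.5° = 157.1 kN/m
Resisting force R = c_j·L + N'·tanφ_j = 16·8.0 + 120.5·tan40.1° = 128.0 + 101.5 = 229.5 kN/m
FS = R / T = 229.5 / 157.1 = 1.461

FS = 1.46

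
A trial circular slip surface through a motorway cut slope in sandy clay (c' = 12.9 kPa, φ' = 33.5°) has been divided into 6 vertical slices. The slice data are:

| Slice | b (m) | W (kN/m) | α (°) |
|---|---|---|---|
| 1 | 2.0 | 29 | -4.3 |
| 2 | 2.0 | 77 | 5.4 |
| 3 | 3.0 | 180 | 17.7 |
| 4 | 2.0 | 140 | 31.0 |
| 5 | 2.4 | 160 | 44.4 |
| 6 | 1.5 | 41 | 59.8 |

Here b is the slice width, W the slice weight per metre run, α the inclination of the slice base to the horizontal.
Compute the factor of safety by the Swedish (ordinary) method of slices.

Ordinary method of slices: FS = Σ[c'·Δl_i + (W_i cosα_i)·tanφ'] / Σ W_i sinα_i, with Δl_i = b_i / cosα_i.
Slice 1: Δl = 2.0/cos(-4.3°) = 2.006 m; N'_1 = 29·cos(-4.3°) = 28.9; c'Δl = 25.87; W sinα = -2.2
Slice 2: Δl = 2.0/cos5.4° = 2.009 m; N'_2 = 77·cos5.4° = 76.7; c'Δl = 25.92; W sinα = 7.2
Slice 3: Δl = 3.0/cos17.7° = 3.149 m; N'_3 = 180·cos17.7° = 171.5; c'Δl = 40.62; W sinα = 54.7
Slice 4: Δl = 2.0/cos31.0° = 2.333 m; N'_4 = 140·cos31.0° = 120.0; c'Δl = 30.10; W sinα = 72.1
Slice 5: Δl = 2.4/cos44.4° = 3.359 m; N'_5 = 160·cos44.4° = 114.3; c'Δl = 43.33; W sinα = 111.9
Slice 6: Δl = 1.5/cos59.8° = 2.982 m; N'_6 = 41·cos59.8° = 20.6; c'Δl = 38.47; W sinα = 35.4
Σc'Δl = 204.3 kN/m; ΣN' = 532.0 kN/m; ΣW sinα = 279.3 kN/m
Resisting = 204.3 + 532.0·tan33.5° = 204.3 + 352.1 = 556.4 kN/m
FS = 556.4 / 279.3 = 1.992

FS = 1.99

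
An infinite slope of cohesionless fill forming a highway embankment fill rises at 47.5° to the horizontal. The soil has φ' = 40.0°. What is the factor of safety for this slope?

For a dry cohesionless infinite slope the factor of safety is FS = tanφ' / tanβ.
FS = tan40.0° / tan47.5° = 0.8391 / 1.0913 = 0.769

FS = 0.77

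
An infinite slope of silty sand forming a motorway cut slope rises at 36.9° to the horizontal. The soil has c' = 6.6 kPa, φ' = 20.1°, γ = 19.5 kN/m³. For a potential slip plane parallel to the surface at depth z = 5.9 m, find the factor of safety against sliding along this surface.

For an infinite slope with a slip plane parallel to the surface (no pore pressure): FS = [c' + γz cos²β tanφ'] / [γz sinβ cosβ].
γz = 19.5·5.9 = 115.05 kN/m²
Numerator = 6.6 + 115.05·cos²36.9°·tan20.1° = 6.6 + 115.05·0.6395·0.3659 = 33.524 kPa
Denominator = 115.05·sin36.9°·cos36.9° = 115.05·0.6004·0.7997 = 55.241 kPa
FS = 33.524 / 55.241 = 0.607

FS = 0.61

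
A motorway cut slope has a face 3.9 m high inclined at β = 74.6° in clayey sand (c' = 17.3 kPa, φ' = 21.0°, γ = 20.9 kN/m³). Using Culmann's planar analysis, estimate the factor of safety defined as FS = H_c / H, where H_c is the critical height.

H_c = (4c'/γ) · sinβ cosφ' / [1 − cos(β − φ')]
    = (4·17.3/20.9) · sin74.6°·cos21.0° / [1 − cos53.6°]
    = 3.311 · 0.9001 / 0.4066 = 7.33 m
FS = H_c / H = 7.33 / 3.9 = 1.879

FS = 1.88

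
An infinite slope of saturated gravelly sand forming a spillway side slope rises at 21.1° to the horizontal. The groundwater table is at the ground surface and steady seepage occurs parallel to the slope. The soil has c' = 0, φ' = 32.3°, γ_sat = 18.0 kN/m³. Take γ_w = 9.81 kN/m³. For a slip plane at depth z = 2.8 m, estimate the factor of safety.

With seepage parallel to the slope and the water table at the surface, the effective normal stress on the slip plane uses the buoyant unit weight γ' = γ_sat − γ_w while the driving shear stress uses γ_sat:
FS = [c' + γ' z cos²β tanφ'] / [γ_sat z sinβ cosβ]
(For c' = 0 this reduces to FS = (γ'/γ_sat)·tanφ'/tanβ.)
γ' = 18.0 − 9.81 = 8.19 kN/m³
Numerator = 0.0 + 8.19·2.8·cos²21.1°·tan32.3° = 0.0 + 8.19·2.8·0.8704·0.6322 = 12.618 kPa
Denominator = 18.0·2.8·sin21.1°·cos21.1° = 18.0·2.8·0.3600·0.9330 = 16.927 kPa
FS = 12.618 / 16.927 = 0.745

FS = 0.75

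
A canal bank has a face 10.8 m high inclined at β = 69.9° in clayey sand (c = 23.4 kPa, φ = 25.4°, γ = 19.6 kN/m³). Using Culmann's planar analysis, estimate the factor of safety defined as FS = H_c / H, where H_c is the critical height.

H_c = (4c/γ) · sinβ cosφ / [1 − cos(β − φ)]
    = (4·23.4/19.6) · sin69.9°·cos25.4° / [1 − cos44.5°]
    = 4.776 · 0.8483 / 0.2867 = 14.13 m
FS = H_c / H = 14.13 / 10.8 = 1.308

FS = 1.31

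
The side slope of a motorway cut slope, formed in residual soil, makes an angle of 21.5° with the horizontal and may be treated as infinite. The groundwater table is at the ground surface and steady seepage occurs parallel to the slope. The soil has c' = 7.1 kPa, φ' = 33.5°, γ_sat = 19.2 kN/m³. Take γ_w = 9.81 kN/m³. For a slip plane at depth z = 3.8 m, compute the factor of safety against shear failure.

With seepage parallel to the slope and the water table at the surface, the effective normal stress on the slip plane uses the buoyant unit weight γ' = γ_sat − γ_w while the driving shear stress uses γ_sat:
FS = [c' + γ' z cos²β tanφ'] / [γ_sat z sinβ cosβ]
γ' = 19.2 − 9.81 = 9.39 kN/m³
Numerator = 7.1 + 9.39·3.8·cos²21.5°·tan33.5° = 7.1 + 9.39·3.8·0.8657·0.6619 = 27.545 kPa
Denominator = 19.2·3.8·sin21.5°·cos21.5° = 19.2·3.8·0.3665·0.9304 = 24.879 kPa
FS = 27.545 / 24.879 = 1.107

FS = 1.11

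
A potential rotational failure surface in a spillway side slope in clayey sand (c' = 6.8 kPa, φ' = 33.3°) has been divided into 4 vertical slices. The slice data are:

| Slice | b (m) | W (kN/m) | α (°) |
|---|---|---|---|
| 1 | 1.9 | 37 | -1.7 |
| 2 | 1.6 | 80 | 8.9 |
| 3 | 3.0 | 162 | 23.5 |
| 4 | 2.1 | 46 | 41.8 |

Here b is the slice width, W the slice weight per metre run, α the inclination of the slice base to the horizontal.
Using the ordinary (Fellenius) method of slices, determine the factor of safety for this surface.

FS = 2.46

Ordinary method of slices: FS = Σ[c'·Δl_i + (W_i cosα_i)·tanφ'] / Σ W_i sinα_i, with Δl_i = b_i / cosα_i.
Slice 1: Δl = 1.9/cos(-1.7°) = 1.901 m; N'_1 = 37·cos(-1.7°) = 37.0; c'Δl = 12.93; W sinα = -1.1
Slice 2: Δl = 1.6/cos8.9° = 1.619 m; N'_2 = 80·cos8.9° = 79.0; c'Δl = 11.01; W sinα = 12.4
Slice 3: Δl = 3.0/cos23.5° = 3.271 m; N'_3 = 162·cos23.5° = 148.6; c'Δl = 22.24; W sinα = 64.6
Slice 4: Δl = 2.1/cos41.8° = 2.817 m; N'_4 = 46·cos41.8° = 34.3; c'Δl = 19.16; W sinα = 30.7
Σc'Δl = 65.3 kN/m; ΣN' = 298.9 kN/m; ΣW sinα = 106.5 kN/m
Resisting = 65.3 + 298.9·tan33.3° = 65.3 + 196.3 = 261.7 kN/m
FS = 261.7 / 106.5 = 2.456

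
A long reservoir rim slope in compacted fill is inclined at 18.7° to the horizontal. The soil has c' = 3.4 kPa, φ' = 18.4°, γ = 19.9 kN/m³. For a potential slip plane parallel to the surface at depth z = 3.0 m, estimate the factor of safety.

For an infinite slope with a slip plane parallel to the surface (no pore pressure): FS = [c' + γz cos²β tanφ'] / [γz sinβ cosβ].
γz = 19.9·3.0 = 59.70 kN/m²
Numerator = 3.4 + 59.70·cos²18.7°·tan18.4° = 3.4 + 59.70·0.8972·0.3327 = 21.218 kPa
Denominator = 59.70·sin18.7°·cos18.7° = 59.70·0.3206·0.9472 = 18.130 kPa
FS = 21.218 / 18.130 = 1.170

FS = 1.17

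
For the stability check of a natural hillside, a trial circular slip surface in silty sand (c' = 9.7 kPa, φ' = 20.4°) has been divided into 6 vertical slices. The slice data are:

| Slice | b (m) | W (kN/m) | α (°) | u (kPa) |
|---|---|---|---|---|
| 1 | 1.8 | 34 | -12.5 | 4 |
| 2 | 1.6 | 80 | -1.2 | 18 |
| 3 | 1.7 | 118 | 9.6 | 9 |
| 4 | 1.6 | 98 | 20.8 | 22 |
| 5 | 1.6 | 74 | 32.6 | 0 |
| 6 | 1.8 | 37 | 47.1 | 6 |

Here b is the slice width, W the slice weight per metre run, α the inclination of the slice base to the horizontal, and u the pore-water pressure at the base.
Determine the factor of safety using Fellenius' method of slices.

Ordinary method of slices: FS = Σ[c'·Δl_i + (W_i cosα_i − u_i·Δl_i)·tanφ'] / Σ W_i sinα_i, with Δl_i = b_i / cosα_i.
Slice 1: Δl = 1.8/cos(-12.5°) = 1.844 m; N'_1 = 34·cos(-12.5°) − 4·1.844 = 25.8; c'Δl = 17.88; W sinα = -7.4
Slice 2: Δl = 1.6/cos(-1.2°) = 1.600 m; N'_2 = 80·cos(-1.2°) − 18·1.600 = 51.2; c'Δl = 15.52; W sinα = -1.7
Slice 3: Δl = 1.7/cos9.6° = 1.724 m; N'_3 = 118·cos9.6° − 9·1.724 = 100.8; c'Δl = 16.72; W sinα = 19.7
Slice 4: Δl = 1.6/cos20.8° = 1.712 m; N'_4 = 98·cos20.8° − 22·1.712 = 54.0; c'Δl = 16.60; W sinα = 34.8
Slice 5: Δl = 1.6/cos32.6° = 1.899 m; N'_5 = 74·cos32.6° − 0·1.899 = 62.3; c'Δl = 18.42; W sinα = 39.9
Slice 6: Δl = 1.8/cos47.1° = 2.644 m; N'_6 = 37·cos47.1° − 6·2.644 = 9.3; c'Δl = 25.65; W sinα = 27.1
Σc'Δl = 110.8 kN/m; ΣN' = 303.4 kN/m; ΣW sinα = 112.4 kN/m
Resisting = 110.8 + 303.4·tan20.4° = 110.8 + 112.9 = 223.7 kN/m
FS = 223.7 / 112.4 = 1.990

FS = 1.99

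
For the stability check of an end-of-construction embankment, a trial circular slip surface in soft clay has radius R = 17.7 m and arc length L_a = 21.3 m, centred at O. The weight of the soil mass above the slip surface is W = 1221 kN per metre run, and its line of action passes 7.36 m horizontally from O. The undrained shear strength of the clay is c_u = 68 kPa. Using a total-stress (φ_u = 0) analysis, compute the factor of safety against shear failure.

Taking moments about the centre O, the resisting moment is provided by the undrained shear strength acting along the arc:
M_R = c_u·L_a·R = 68·21.30·17.7 = 25636.7 kN·m/m
M_D = W·d = 1221·7.36 = 8986.6 kN·m/m
FS = M_R / M_D = 25636.7 / 8986.6 = 2.853

FS = 2.85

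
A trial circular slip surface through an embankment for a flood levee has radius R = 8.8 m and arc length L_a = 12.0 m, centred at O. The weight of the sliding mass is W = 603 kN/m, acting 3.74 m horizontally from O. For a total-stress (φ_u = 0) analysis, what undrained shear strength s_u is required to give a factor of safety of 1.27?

FS = s_u·L_a·R / (W·d), so s_u = FS·W·d / (L_a·R).
s_u = 1.27·603·3.74 / (12.00·8.8) = 2864.1 / 105.60 = 27.12 kPa

s_u = 27.1 kPa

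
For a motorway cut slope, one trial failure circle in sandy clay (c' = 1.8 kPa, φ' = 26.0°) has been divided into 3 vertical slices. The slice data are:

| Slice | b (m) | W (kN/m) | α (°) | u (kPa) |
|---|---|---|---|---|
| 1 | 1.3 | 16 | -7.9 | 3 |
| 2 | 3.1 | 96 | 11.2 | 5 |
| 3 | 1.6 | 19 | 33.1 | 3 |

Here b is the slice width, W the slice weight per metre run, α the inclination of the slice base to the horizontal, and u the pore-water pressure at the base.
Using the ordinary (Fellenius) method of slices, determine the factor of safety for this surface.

FS = 2.26

Ordinary method of slices: FS = Σ[c'·Δl_i + (W_i cosα_i − u_i·Δl_i)·tanφ'] / Σ W_i sinα_i, with Δl_i = b_i / cosα_i.
Slice 1: Δl = 1.3/cos(-7.9°) = 1.312 m; N'_1 = 16·cos(-7.9°) − 3·1.312 = 11.9; c'Δl = 2.36; W sinα = -2.2
Slice 2: Δl = 3.1/cos11.2° = 3.160 m; N'_2 = 96·cos11.2° − 5·3.160 = 78.4; c'Δl = 5.69; W sinα = 18.6
Slice 3: Δl = 1.6/cos33.1° = 1.910 m; N'_3 = 19·cos33.1° − 3·1.910 = 10.2; c'Δl = 3.44; W sinα = 10.4
Σc'Δl = 11.5 kN/m; ΣN' = 100.5 kN/m; ΣW sinα = 26.8 kN/m
Resisting = 11.5 + 100.5·tan26.0° = 11.5 + 49.0 = 60.5 kN/m
FS = 60.5 / 26.8 = 2.255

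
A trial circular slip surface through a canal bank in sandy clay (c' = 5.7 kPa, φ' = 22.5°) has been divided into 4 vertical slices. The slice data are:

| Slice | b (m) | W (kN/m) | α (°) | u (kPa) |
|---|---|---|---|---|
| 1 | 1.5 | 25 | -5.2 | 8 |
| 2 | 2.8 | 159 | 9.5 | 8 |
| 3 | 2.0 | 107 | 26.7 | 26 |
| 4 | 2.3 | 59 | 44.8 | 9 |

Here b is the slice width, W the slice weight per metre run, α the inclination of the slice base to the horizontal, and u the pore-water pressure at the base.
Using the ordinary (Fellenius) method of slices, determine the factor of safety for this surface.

FS = 1.21

Ordinary method of slices: FS = Σ[c'·Δl_i + (W_i cosα_i − u_i·Δl_i)·tanφ'] / Σ W_i sinα_i, with Δl_i = b_i / cosα_i.
Slice 1: Δl = 1.5/cos(-5.2°) = 1.506 m; N'_1 = 25·cos(-5.2°) − 8·1.506 = 12.8; c'Δl = 8.59; W sinα = -2.3
Slice 2: Δl = 2.8/cos9.5° = 2.839 m; N'_2 = 159·cos9.5° − 8·2.839 = 134.1; c'Δl = 16.18; W sinα = 26.2
Slice 3: Δl = 2.0/cos26.7° = 2.239 m; N'_3 = 107·cos26.7° − 26·2.239 = 37.4; c'Δl = 12.76; W sinα = 48.1
Slice 4: Δl = 2.3/cos44.8° = 3.241 m; N'_4 = 59·cos44.8° − 9·3.241 = 12.7; c'Δl = 18.48; W sinα = 41.6
Σc'Δl = 56.0 kN/m; ΣN' = 197.0 kN/m; ΣW sinα = 113.6 kN/m
Resisting = 56.0 + 197.0·tan22.5° = 56.0 + 81.6 = 137.6 kN/m
FS = 137.6 / 113.6 = 1.211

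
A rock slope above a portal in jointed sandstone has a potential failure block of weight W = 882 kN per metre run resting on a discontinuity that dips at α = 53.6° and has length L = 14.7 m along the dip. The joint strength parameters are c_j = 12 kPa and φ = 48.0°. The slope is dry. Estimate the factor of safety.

FS = 1.07

Resolving the block weight along and normal to the plane and applying the Mohr–Coulomb strength on the joint:
N' = W cosα = 882·cos53.6° = 523.4 kN/m
Driving force T = W sinα = 882·sin53.6° = 709.9 kN/m
Resisting force R = c_j·L + N'·tanφ = 12·14.7 + 523.4·tan48.0° = 176.4 + 581.3 = 757.7 kN/m
FS = R / T = 757.7 / 709.9 = 1.067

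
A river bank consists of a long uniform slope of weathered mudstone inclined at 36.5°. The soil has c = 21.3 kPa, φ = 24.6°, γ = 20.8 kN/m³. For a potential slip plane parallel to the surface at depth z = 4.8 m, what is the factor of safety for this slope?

For an infinite slope with a slip plane parallel to the surface (no pore pressure): FS = [c + γz cos²β tanφ] / [γz sinβ cosβ].
γz = 20.8·4.8 = 99.84 kN/m²
Numerator = 21.3 + 99.84·cos²36.5°·tan24.6° = 21.3 + 99.84·0.6462·0.4578 = 50.837 kPa
Denominator = 99.84·sin36.5°·cos36.5° = 99.84·0.5948·0.8039 = 47.739 kPa
FS = 50.837 / 47.739 = 1.065

FS = 1.06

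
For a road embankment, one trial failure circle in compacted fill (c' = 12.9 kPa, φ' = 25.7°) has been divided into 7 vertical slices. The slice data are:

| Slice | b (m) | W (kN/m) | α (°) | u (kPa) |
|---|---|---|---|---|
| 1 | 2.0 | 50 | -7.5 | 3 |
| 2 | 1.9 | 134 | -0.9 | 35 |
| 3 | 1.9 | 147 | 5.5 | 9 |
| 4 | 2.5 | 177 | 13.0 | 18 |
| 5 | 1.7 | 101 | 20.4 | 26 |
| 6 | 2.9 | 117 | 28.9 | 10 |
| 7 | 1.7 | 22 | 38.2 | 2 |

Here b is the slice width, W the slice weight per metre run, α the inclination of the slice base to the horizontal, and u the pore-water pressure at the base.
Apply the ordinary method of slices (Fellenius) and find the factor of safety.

Ordinary method of slices: FS = Σ[c'·Δl_i + (W_i cosα_i − u_i·Δl_i)·tanφ'] / Σ W_i sinα_i, with Δl_i = b_i / cosα_i.
Slice 1: Δl = 2.0/cos(-7.5°) = 2.017 m; N'_1 = 50·cos(-7.5°) − 3·2.017 = 43.5; c'Δl = 26.02; W sinα = -6.5
Slice 2: Δl = 1.9/cos(-0.9°) = 1.900 m; N'_2 = 134·cos(-0.9°) − 35·1.900 = 67.5; c'Δl = 24.51; W sinα = -2.1
Slice 3: Δl = 1.9/cos5.5° = 1.909 m; N'_3 = 147·cos5.5° − 9·1.909 = 129.1; c'Δl = 24.62; W sinα = 14.1
Slice 4: Δl = 2.5/cos13.0° = 2.566 m; N'_4 = 177·cos13.0° − 18·2.566 = 126.3; c'Δl = 33.10; W sinα = 39.8
Slice 5: Δl = 1.7/cos20.4° = 1.814 m; N'_5 = 101·cos20.4° − 26·1.814 = 47.5; c'Δl = 23.40; W sinα = 35.2
Slice 6: Δl = 2.9/cos28.9° = 3.313 m; N'_6 = 117·cos28.9° − 10·3.313 = 69.3; c'Δl = 42.73; W sinα = 56.5
Slice 7: Δl = 1.7/cos38.2° = 2.163 m; N'_7 = 22·cos38.2° − 2·2.163 = 13.0; c'Δl = 27.91; W sinα = 13.6
Σc'Δl = 202.3 kN/m; ΣN' = 496.2 kN/m; ΣW sinα = 150.6 kN/m
Resisting = 202.3 + 496.2·tan25.7° = 202.3 + 238.8 = 441.1 kN/m
FS = 441.1 / 150.6 = 2.928

FS = 2.93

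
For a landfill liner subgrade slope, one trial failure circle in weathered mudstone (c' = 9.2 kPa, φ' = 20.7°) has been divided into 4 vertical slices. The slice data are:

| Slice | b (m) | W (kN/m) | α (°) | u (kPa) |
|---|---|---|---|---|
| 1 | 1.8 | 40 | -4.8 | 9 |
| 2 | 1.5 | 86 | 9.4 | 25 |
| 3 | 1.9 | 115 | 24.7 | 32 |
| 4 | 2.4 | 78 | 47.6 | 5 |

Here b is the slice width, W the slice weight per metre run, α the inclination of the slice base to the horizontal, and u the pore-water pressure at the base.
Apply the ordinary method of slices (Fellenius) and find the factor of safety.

Ordinary method of slices: FS = Σ[c'·Δl_i + (W_i cosα_i − u_i·Δl_i)·tanφ'] / Σ W_i sinα_i, with Δl_i = b_i / cosα_i.
Slice 1: Δl = 1.8/cos(-4.8°) = 1.806 m; N'_1 = 40·cos(-4.8°) − 9·1.806 = 23.6; c'Δl = 16.62; W sinα = -3.3
Slice 2: Δl = 1.5/cos9.4° = 1.520 m; N'_2 = 86·cos9.4° − 25·1.520 = 46.8; c'Δl = 13.99; W sinα = 14.0
Slice 3: Δl = 1.9/cos24.7° = 2.091 m; N'_3 = 115·cos24.7° − 32·2.091 = 37.6; c'Δl = 19.24; W sinα = 48.1
Slice 4: Δl = 2.4/cos47.6° = 3.559 m; N'_4 = 78·cos47.6° − 5·3.559 = 34.8; c'Δl = 32.74; W sinα = 57.6
Σc'Δl = 82.6 kN/m; ΣN' = 142.8 kN/m; ΣW sinα = 116.4 kN/m
Resisting = 82.6 + 142.8·tan20.7° = 82.6 + 54.0 = 136.5 kN/m
FS = 136.5 / 116.4 = 1.174

FS = 1.17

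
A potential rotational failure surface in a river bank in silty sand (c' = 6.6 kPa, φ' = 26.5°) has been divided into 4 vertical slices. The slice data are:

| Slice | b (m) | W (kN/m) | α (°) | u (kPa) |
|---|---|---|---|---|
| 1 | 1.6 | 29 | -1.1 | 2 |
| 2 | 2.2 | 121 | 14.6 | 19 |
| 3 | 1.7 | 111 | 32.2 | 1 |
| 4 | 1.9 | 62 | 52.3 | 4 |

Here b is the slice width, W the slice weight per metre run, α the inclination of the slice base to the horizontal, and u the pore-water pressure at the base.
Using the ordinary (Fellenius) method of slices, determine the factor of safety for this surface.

Ordinary method of slices: FS = Σ[c'·Δl_i + (W_i cosα_i − u_i·Δl_i)·tanφ'] / Σ W_i sinα_i, with Δl_i = b_i / cosα_i.
Slice 1: Δl = 1.6/cos(-1.1°) = 1.600 m; N'_1 = 29·cos(-1.1°) − 2·1.600 = 25.8; c'Δl = 10.56; W sinα = -0.6
Slice 2: Δl = 2.2/cos14.6° = 2.273 m; N'_2 = 121·cos14.6° − 19·2.273 = 73.9; c'Δl = 15.00; W sinα = 30.5
Slice 3: Δl = 1.7/cos32.2° = 2.009 m; N'_3 = 111·cos32.2° − 1·2.009 = 91.9; c'Δl = 13.26; W sinα = 59.1
Slice 4: Δl = 1.9/cos52.3° = 3.107 m; N'_4 = 62·cos52.3° − 4·3.107 = 25.5; c'Δl = 20.51; W sinα = 49.1
Σc'Δl = 59.3 kN/m; ΣN' = 217.1 kN/m; ΣW sinα = 138.1 kN/m
Resisting = 59.3 + 217.1·tan26.5° = 59.3 + 108.2 = 167.6 kN/m
FS = 167.6 / 138.1 = 1.213

FS = 1.21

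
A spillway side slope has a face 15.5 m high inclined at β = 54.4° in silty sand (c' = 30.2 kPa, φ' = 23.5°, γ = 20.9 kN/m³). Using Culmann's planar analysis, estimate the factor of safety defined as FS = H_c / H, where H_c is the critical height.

H_c = (4c'/γ) · sinβ cosφ' / [1 − cos(β − φ')]
    = (4·30.2/20.9) · sin54.4°·cos23.5° / [1 − cos30.9°]
    = 5.780 · 0.7457 / 0.1419 = 30.36 m
FS = H_c / H = 30.36 / 15.5 = 1.959

FS = 1.96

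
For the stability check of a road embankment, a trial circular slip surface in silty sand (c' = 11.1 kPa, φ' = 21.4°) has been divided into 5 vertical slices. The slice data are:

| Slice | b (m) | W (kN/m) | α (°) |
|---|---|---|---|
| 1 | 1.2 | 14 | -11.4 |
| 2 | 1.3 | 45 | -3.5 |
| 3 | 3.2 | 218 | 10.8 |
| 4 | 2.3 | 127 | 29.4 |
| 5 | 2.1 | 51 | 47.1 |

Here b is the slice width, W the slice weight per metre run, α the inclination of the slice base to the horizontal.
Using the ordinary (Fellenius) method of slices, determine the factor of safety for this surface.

FS = 2.16

Ordinary method of slices: FS = Σ[c'·Δl_i + (W_i cosα_i)·tanφ'] / Σ W_i sinα_i, with Δl_i = b_i / cosα_i.
Slice 1: Δl = 1.2/cos(-11.4°) = 1.224 m; N'_1 = 14·cos(-11.4°) = 13.7; c'Δl = 13.59; W sinα = -2.8
Slice 2: Δl = 1.3/cos(-3.5°) = 1.302 m; N'_2 = 45·cos(-3.5°) = 44.9; c'Δl = 14.46; W sinα = -2.7
Slice 3: Δl = 3.2/cos10.8° = 3.258 m; N'_3 = 218·cos10.8° = 214.1; c'Δl = 36.16; W sinα = 40.8
Slice 4: Δl = 2.3/cos29.4° = 2.640 m; N'_4 = 127·cos29.4° = 110.6; c'Δl = 29.30; W sinα = 62.3
Slice 5: Δl = 2.1/cos47.1° = 3.085 m; N'_5 = 51·cos47.1° = 34.7; c'Δl = 34.24; W sinα = 37.4
Σc'Δl = 127.8 kN/m; ΣN' = 418.1 kN/m; ΣW sinα = 135.0 kN/m
Resisting = 127.8 + 418.1·tan21.4° = 127.8 + 163.9 = 291.6 kN/m
FS = 291.6 / 135.0 = 2.160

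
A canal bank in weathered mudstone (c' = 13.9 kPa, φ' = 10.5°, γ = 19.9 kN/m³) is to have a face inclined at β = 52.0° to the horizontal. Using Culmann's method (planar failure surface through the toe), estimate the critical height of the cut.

Culmann's analysis gives the critical failure plane at α_cr = (β + φ')/2 = (52.0 + 10.5)/2 = 31.2°, and the critical height
H_c = (4c'/γ) · sinβ cosφ' / [1 − cos(β − φ')]
    = (4·13.9/19.9) · sin52.0°·cos10.5° / [1 − cos(41.5°)]
    = 2.794 · 0.7880·0.9833 / [1 − 0.7490]
    = 2.794 · 0.7748 / 0.2510
    = 8.62 m

H_c = 8.62 m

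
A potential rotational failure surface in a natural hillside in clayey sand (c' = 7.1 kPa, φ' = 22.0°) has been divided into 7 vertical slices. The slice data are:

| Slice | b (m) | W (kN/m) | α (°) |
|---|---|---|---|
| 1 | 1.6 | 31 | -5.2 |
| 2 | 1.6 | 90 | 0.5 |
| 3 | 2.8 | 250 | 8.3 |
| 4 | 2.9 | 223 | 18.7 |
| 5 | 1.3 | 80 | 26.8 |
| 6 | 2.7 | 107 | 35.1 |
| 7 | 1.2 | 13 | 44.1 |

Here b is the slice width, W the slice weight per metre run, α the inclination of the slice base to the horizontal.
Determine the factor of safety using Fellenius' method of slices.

FS = 1.94

Ordinary method of slices: FS = Σ[c'·Δl_i + (W_i cosα_i)·tanφ'] / Σ W_i sinα_i, with Δl_i = b_i / cosα_i.
Slice 1: Δl = 1.6/cos(-5.2°) = 1.607 m; N'_1 = 31·cos(-5.2°) = 30.9; c'Δl = 11.41; W sinα = -2.8
Slice 2: Δl = 1.6/cos0.5° = 1.600 m; N'_2 = 90·cos0.5° = 90.0; c'Δl = 11.36; W sinα = 0.8
Slice 3: Δl = 2.8/cos8.3° = 2.830 m; N'_3 = 250·cos8.3° = 247.4; c'Δl = 20.09; W sinα = 36.1
Slice 4: Δl = 2.9/cos18.7° = 3.062 m; N'_4 = 223·cos18.7° = 211.2; c'Δl = 21.74; W sinα = 71.5
Slice 5: Δl = 1.3/cos26.8° = 1.456 m; N'_5 = 80·cos26.8° = 71.4; c'Δl = 10.34; W sinα = 36.1
Slice 6: Δl = 2.7/cos35.1° = 3.300 m; N'_6 = 107·cos35.1° = 87.5; c'Δl = 23.43; W sinα = 61.5
Slice 7: Δl = 1.2/cos44.1° = 1.671 m; N'_7 = 13·cos44.1° = 9.3; c'Δl = 11.86; W sinα = 9.0
Σc'Δl = 110.2 kN/m; ΣN' = 747.8 kN/m; ΣW sinα = 212.2 kN/m
Resisting = 110.2 + 747.8·tan22.0° = 110.2 + 302.1 = 412.3 kN/m
FS = 412.3 / 212.2 = 1.943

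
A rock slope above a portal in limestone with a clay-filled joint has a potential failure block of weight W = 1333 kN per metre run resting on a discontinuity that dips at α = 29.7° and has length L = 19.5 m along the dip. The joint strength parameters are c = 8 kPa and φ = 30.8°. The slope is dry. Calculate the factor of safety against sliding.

FS = 1.28

Resolving the block weight along and normal to the plane and applying the Mohr–Coulomb strength on the joint:
N' = W cosα = 1333·cos29.7° = 1157.9 kN/m
Driving force T = W sinα = 1333·sin29.7° = 660.4 kN/m
Resisting force R = c·L + N'·tanφ = 8·19.5 + 1157.9·tan30.8° = 156.0 + 690.2 = 846.2 kN/m
FS = R / T = 846.2 / 660.4 = 1.281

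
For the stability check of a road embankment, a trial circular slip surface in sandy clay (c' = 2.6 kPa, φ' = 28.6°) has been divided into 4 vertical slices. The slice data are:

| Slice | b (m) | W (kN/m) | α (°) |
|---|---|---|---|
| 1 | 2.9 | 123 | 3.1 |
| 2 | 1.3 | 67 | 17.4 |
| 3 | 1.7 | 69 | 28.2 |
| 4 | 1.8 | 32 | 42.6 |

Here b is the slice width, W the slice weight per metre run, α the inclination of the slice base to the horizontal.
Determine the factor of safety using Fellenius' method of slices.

FS = 2.10

Ordinary method of slices: FS = Σ[c'·Δl_i + (W_i cosα_i)·tanφ'] / Σ W_i sinα_i, with Δl_i = b_i / cosα_i.
Slice 1: Δl = 2.9/cos3.1° = 2.904 m; N'_1 = 123·cos3.1° = 122.8; c'Δl = 7.55; W sinα = 6.7
Slice 2: Δl = 1.3/cos17.4° = 1.362 m; N'_2 = 67·cos17.4° = 63.9; c'Δl = 3.54; W sinα = 20.0
Slice 3: Δl = 1.7/cos28.2° = 1.929 m; N'_3 = 69·cos28.2° = 60.8; c'Δl = 5.02; W sinα = 32.6
Slice 4: Δl = 1.8/cos42.6° = 2.445 m; N'_4 = 32·cos42.6° = 23.6; c'Δl = 6.36; W sinα = 21.7
Σc'Δl = 22.5 kN/m; ΣN' = 271.1 kN/m; ΣW sinα = 81.0 kN/m
Resisting = 22.5 + 271.1·tan28.6° = 22.5 + 147.8 = 170.3 kN/m
FS = 170.3 / 81.0 = 2.103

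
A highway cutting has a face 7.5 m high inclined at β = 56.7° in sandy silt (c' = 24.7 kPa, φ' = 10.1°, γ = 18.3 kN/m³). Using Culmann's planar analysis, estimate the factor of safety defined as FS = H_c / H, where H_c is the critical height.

H_c = (4c'/γ) · sinβ cosφ' / [1 − cos(β − φ')]
    = (4·24.7/18.3) · sin56.7°·cos10.1° / [1 − cos46.6°]
    = 5.399 · 0.8229 / 0.3129 = 14.20 m
FS = H_c / H = 14.20 / 7.5 = 1.893

FS = 1.89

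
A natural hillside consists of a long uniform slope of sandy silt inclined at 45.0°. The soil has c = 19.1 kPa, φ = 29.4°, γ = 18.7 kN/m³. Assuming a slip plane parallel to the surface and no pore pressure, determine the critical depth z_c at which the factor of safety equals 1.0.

Setting FS = 1.00 in FS = [c + γz cos²β tanφ] / [γz sinβ cosβ] and solving for z:
z = c / [γ cosβ (FS·sinβ − cosβ·tanφ)]
  = 19.1 / [18.7·cos45.0°·(1.00·sin45.0° − cos45.0°·tan29.4°)]
  = 19.1 / [18.7·0.7071·(1.00·0.7071 − 0.7071·0.5635)]
  = 19.1 / 4.0815 = 4.680 m

z_c = 4.68 m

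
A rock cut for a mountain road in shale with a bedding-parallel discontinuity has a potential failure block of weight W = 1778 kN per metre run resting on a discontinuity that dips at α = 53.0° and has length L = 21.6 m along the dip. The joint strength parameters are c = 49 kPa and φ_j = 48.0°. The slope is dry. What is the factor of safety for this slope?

Resolving the block weight along and normal to the plane and applying the Mohr–Coulomb strength on the joint:
N' = W cosα = 1778·cos53.0° = 1070.0 kN/m
Driving force T = W sinα = 1778·sin53.0° = 1420.0 kN/m
Resisting force R = c·L + N'·tanφ_j = 49·21.6 + 1070.0·tan48.0° = 1058.4 + 1188.4 = 2246.8 kN/m
FS = R / T = 2246.8 / 1420.0 = 1.582

FS = 1.58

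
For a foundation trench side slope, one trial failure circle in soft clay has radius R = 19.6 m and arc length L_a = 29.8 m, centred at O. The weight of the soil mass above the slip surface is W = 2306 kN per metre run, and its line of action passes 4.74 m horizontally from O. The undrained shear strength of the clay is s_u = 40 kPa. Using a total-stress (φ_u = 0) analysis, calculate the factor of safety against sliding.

FS = 2.14

Taking moments about the centre O, the resisting moment is provided by the undrained shear strength acting along the arc:
M_R = s_u·L_a·R = 40·29.80·19.6 = 23363.2 kN·m/m
M_D = W·d = 2306·4.74 = 10930.4 kN·m/m
FS = M_R / M_D = 23363.2 / 10930.4 = 2.137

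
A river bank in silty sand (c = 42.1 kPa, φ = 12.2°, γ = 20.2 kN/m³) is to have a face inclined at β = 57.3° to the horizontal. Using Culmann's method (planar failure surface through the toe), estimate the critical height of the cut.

Culmann's analysis gives the critical failure plane at α_cr = (β + φ)/2 = (57.3 + 12.2)/2 = 34.8°, and the critical height
H_c = (4c/γ) · sinβ cosφ / [1 − cos(β − φ)]
    = (4·42.1/20.2) · sin57.3°·cos12.2° / [1 − cos(45.1°)]
    = 8.337 · 0.8415·0.9774 / [1 − 0.7059]
    = 8.337 · 0.8225 / 0.2941
    = 23.31 m

H_c = 23.31 m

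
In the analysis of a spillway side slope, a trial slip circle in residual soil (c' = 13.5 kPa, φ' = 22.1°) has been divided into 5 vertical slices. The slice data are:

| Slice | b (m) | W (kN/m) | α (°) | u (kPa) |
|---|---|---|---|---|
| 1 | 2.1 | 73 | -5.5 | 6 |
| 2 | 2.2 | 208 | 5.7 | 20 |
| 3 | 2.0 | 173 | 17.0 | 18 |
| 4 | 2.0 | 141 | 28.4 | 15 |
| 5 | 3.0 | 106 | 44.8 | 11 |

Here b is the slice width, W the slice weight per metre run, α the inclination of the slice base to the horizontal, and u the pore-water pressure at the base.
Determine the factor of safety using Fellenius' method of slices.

Ordinary method of slices: FS = Σ[c'·Δl_i + (W_i cosα_i − u_i·Δl_i)·tanφ'] / Σ W_i sinα_i, with Δl_i = b_i / cosα_i.
Slice 1: Δl = 2.1/cos(-5.5°) = 2.110 m; N'_1 = 73·cos(-5.5°) − 6·2.110 = 60.0; c'Δl = 28.48; W sinα = -7.0
Slice 2: Δl = 2.2/cos5.7° = 2.211 m; N'_2 = 208·cos5.7° − 20·2.211 = 162.8; c'Δl = 29.85; W sinα = 20.7
Slice 3: Δl = 2.0/cos17.0° = 2.091 m; N'_3 = 173·cos17.0° − 18·2.091 = 127.8; c'Δl = 28.23; W sinα = 50.6
Slice 4: Δl = 2.0/cos28.4° = 2.274 m; N'_4 = 141·cos28.4° − 15·2.274 = 89.9; c'Δl = 30.69; W sinα = 67.1
Slice 5: Δl = 3.0/cos44.8° = 4.228 m; N'_5 = 106·cos44.8° − 11·4.228 = 28.7; c'Δl = 57.08; W sinα = 74.7
Σc'Δl = 174.3 kN/m; ΣN' = 469.2 kN/m; ΣW sinα = 206.0 kN/m
Resisting = 174.3 + 469.2·tan22.1° = 174.3 + 190.5 = 364.9 kN/m
FS = 364.9 / 206.0 = 1.771

FS = 1.77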